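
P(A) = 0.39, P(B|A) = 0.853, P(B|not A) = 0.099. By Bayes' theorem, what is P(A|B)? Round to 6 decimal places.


P(A|B) = P(B|A)*P(A) / P(B), P(B) = P(B|A)*P(A) + P(B|not A)*P(not A)
P(B|A)*P(A) = 0.853 * 0.39 = 0.33267
P(B|not A)*P(not A) = 0.099 * 0.61 = 0.06039
P(B) = 0.33267 + 0.06039 = 0.39306
P(A|B) = 0.33267 / 0.39306 ≈ 0.84635933

0.846359


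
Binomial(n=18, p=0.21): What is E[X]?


E[X] = n*p = 18 * 0.21 = 3.78

3.78


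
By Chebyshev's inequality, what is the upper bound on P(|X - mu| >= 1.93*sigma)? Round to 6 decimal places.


P <= 1/k^2
k^2 = 1.93^2 = 3.7249
1/k^2 = 1 / 3.7249 ≈ 0.26846358

0.268464


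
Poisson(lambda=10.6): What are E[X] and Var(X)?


E[X] = Var(X) = lambda = 10.6

10.6, 10.6


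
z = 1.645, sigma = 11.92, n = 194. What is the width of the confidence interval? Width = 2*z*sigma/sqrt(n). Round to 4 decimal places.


width = 2*z*sigma/sqrt(n)
2*z*sigma = 2 * 1.645 * 11.92 = 39.2168
sqrt(194) ≈ 13.928388
width = 39.2168 / 13.928388 ≈ 2.815602

2.8156


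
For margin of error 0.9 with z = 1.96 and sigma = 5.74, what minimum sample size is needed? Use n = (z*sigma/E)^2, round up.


z*sigma/E = 1.96 * 5.74 / 0.9 = 14063/1125 ≈ 12.500444
(z*sigma/E)^2 ≈ 156.261111
round up: n = 157

157


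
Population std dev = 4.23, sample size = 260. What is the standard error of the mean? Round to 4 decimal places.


SE = sigma / sqrt(n)
sqrt(260) ≈ 16.124515
SE = 4.23 / 16.124515 ≈ 0.262333

0.2623


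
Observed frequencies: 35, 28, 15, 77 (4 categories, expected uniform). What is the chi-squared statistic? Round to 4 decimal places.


chi2 = sum((O-E)^2/E), E = total/4
total = 155, E = 155/4 = 38.75
(35 - 38.75)^2 / 38.75 = 14.0625 / 38.75 = 45/124 ≈ 0.362903
(28 - 38.75)^2 / 38.75 = 115.5625 / 38.75 = 1849/620 ≈ 2.982258
(15 - 38.75)^2 / 38.75 = 564.0625 / 38.75 = 1805/124 ≈ 14.556452
(77 - 38.75)^2 / 38.75 = 1463.0625 / 38.75 = 23409/620 ≈ 37.756452
chi2 = 8627/155 ≈ 55.658065

55.6581


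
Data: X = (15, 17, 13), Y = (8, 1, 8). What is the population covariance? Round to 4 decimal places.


Cov = (1/n)*sum((xi-xbar)(yi-ybar))
n = 3, xbar = 45/3 = 15, ybar = 17/3 ≈ 5.666667
sum((xi-xbar)(yi-ybar)) = -14
Cov = -14 / 3 = -14/3 ≈ -4.666667

-4.6667


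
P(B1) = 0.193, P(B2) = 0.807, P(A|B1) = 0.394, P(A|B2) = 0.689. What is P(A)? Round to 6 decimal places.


P(A) = P(A|B1)*P(B1) + P(A|B2)*P(B2)
P(A|B1)*P(B1) = 0.394 * 0.193 = 0.076042
P(A|B2)*P(B2) = 0.689 * 0.807 = 0.556023
P(A) = 0.076042 + 0.556023 = 0.632065

0.632065


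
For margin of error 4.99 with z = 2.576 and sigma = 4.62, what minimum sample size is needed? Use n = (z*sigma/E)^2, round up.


z*sigma/E = 2.576 * 4.62 / 4.99 ≈ 2.384994
(z*sigma/E)^2 ≈ 5.688196
round up: n = 6

6


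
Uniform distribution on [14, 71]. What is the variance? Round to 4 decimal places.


Var = (b-a)^2 / 12
(b-a)^2 = (71 - 14)^2 = 3249
Var = 3249/12 = 270.75

270.7500


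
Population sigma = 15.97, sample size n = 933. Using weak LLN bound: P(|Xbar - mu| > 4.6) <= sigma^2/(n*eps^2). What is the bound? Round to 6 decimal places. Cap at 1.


bound = min(1, sigma^2/(n*eps^2))
sigma^2 = 15.97^2 = 255.0409
n*eps^2 = 933 * 4.6^2 = 933 * 21.16 = 19742.28
sigma^2/(n*eps^2) = 255.0409 / 19742.28 ≈ 0.01291851

0.012919


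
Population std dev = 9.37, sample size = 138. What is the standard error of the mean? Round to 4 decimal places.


SE = sigma / sqrt(n)
sqrt(138) ≈ 11.747340
SE = 9.37 / 11.747340 ≈ 0.797627

0.7976


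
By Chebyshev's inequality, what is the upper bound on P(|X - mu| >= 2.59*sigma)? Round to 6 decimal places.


P <= 1/k^2
k^2 = 2.59^2 = 6.7081
1/k^2 = 1 / 6.7081 ≈ 0.14907351

0.149074


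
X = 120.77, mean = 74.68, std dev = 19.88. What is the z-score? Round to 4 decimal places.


z = (X - mu) / sigma
X - mu = 120.77 - 74.68 = 46.09
z = 46.09 / 19.88 = 4609/1988 ≈ 2.318410

2.3184


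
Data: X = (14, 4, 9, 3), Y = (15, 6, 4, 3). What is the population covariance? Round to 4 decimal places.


Cov = (1/n)*sum((xi-xbar)(yi-ybar))
n = 4, xbar = 30/4 = 7.5, ybar = 28/4 = 7
sum((xi-xbar)(yi-ybar)) = 69
Cov = 69 / 4 = 17.25

17.2500


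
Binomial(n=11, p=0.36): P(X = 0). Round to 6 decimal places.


P = C(n,k) * p^k * (1-p)^(n-k)
C(11,0) = 1
p^k = 0.36^0 = 1
(1-p)^(n-k) = 0.64^11 ≈ 0.007378698
P = 1 * 1 * 0.007378698 ≈ 0.007379

0.007379


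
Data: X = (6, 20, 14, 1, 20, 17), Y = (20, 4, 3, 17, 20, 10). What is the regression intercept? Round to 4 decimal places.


a = ybar - b*xbar, where b = sum((xi-xbar)(yi-ybar)) / sum((xi-xbar)^2)
n = 6, xbar = 78/6 = 13, ybar = 74/6 = 37/3 ≈ 12.333333
Sxy = sum((xi-xbar)(yi-ybar)) = -133
Sxx = sum((xi-xbar)^2) = 308
b = Sxy / Sxx = -19/44 ≈ -0.431818
a = 12.333333 - (-0.431818) * 13 = 2369/132 ≈ 17.946970

17.9470


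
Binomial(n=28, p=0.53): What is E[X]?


E[X] = n*p = 28 * 0.53 = 14.84

14.84


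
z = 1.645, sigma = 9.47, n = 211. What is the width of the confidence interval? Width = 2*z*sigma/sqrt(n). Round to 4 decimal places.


width = 2*z*sigma/sqrt(n)
2*z*sigma = 2 * 1.645 * 9.47 = 31.1563
sqrt(211) ≈ 14.525839
width = 31.1563 / 14.525839 ≈ 2.144888

2.1449


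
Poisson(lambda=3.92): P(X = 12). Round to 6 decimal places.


P = e^(-lam) * lam^k / k!
e^(-3.92) ≈ 0.01984109
lam^k = 3.92^12 ≈ 13165361.972911
k! = 12! = 479001600
P = 0.01984109 * 13165361.972911 / 479001600 ≈ 0.000545

0.000545


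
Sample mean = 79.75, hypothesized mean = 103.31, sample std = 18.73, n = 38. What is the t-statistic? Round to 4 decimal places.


t = (xbar - mu0) / (s/sqrt(n))
xbar - mu0 = 79.75 - 103.31 = -23.56
sqrt(38) ≈ 6.16441400
s/sqrt(n) = 18.73 / 6.16441400 ≈ 3.03840722
t = -23.56 / 3.03840722 ≈ -7.754063

-7.7541


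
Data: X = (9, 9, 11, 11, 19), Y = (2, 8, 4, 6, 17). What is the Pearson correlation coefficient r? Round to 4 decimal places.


r = sum((xi-xbar)(yi-ybar)) / sqrt(sum((xi-xbar)^2) * sum((yi-ybar)^2))
n = 5, xbar = 59/5 = 11.8, ybar = 37/5 = 7.4
Sxy = sum((xi-xbar)(yi-ybar)) = 86.4
Sxx = sum((xi-xbar)^2) = 68.8
Syy = sum((yi-ybar)^2) = 135.2
sqrt(Sxx*Syy) ≈ 96.445632
r = Sxy / sqrt(Sxx*Syy) = 86.4 / 96.445632 ≈ 0.895842

0.8958


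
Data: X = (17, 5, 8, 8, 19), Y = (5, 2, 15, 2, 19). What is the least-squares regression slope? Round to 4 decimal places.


b = sum((xi-xbar)(yi-ybar)) / sum((xi-xbar)^2)
n = 5, xbar = 57/5 = 11.4, ybar = 43/5 = 8.6
Sxy = sum((xi-xbar)(yi-ybar)) = 101.8
Sxx = sum((xi-xbar)^2) = 153.2
b = Sxy / Sxx = 509/766 ≈ 0.664491

0.6645


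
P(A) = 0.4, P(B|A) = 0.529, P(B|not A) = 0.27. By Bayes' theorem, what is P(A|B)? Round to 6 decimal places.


P(A|B) = P(B|A)*P(A) / P(B), P(B) = P(B|A)*P(A) + P(B|not A)*P(not A)
P(B|A)*P(A) = 0.529 * 0.4 = 0.2116
P(B|not A)*P(not A) = 0.27 * 0.6 = 0.162
P(B) = 0.2116 + 0.162 = 0.3736
P(A|B) = 0.2116 / 0.3736 = 529/934 ≈ 0.56638116

0.566381


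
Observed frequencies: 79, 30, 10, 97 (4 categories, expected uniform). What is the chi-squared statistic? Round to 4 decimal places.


chi2 = sum((O-E)^2/E), E = total/4
total = 216, E = 216/4 = 54
(79 - 54)^2 / 54 = 625 / 54 = 625/54 ≈ 11.574074
(30 - 54)^2 / 54 = 576 / 54 = 32/3 ≈ 10.666667
(10 - 54)^2 / 54 = 1936 / 54 = 968/27 ≈ 35.851852
(97 - 54)^2 / 54 = 1849 / 54 = 1849/54 ≈ 34.240741
chi2 = 277/3 ≈ 92.333333

92.3333


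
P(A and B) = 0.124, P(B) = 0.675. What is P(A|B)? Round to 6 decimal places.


P(A|B) = P(A and B) / P(B) = 0.124 / 0.675 = 124/675 ≈ 0.18370370

0.183704


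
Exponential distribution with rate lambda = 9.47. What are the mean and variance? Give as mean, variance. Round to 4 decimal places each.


mean = 1/lam, var = 1/lam^2
mean = 1 / 9.47 = 100/947 ≈ 0.105597
lam^2 = 9.47^2 = 89.6809
var = 1 / 89.6809 ≈ 0.011151

0.1056, 0.0112


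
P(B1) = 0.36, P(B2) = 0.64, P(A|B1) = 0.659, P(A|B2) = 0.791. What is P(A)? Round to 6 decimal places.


P(A) = P(A|B1)*P(B1) + P(A|B2)*P(B2)
P(A|B1)*P(B1) = 0.659 * 0.36 = 0.23724
P(A|B2)*P(B2) = 0.791 * 0.64 = 0.50624
P(A) = 0.23724 + 0.50624 = 0.74348

0.743480


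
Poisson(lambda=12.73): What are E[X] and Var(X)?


E[X] = Var(X) = lambda = 12.73

12.73, 12.73


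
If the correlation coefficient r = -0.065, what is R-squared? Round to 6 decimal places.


R^2 = r^2 = (-0.065)^2 = 0.004225

0.004225


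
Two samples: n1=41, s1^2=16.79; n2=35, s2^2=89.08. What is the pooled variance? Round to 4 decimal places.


sp^2 = ((n1-1)*s1^2 + (n2-1)*s2^2)/(n1+n2-2)
(n1-1)*s1^2 = 40 * 16.79 = 671.6
(n2-1)*s2^2 = 34 * 89.08 = 3028.72
numerator = 671.6 + 3028.72 = 3700.32
n1+n2-2 = 74
sp^2 = 3700.32 / 74 = 46254/925 ≈ 50.004324

50.0043


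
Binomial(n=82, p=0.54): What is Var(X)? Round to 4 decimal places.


Var = n*p*(1-p) = 82 * 0.54 * 0.46 = 20.3688

20.3688


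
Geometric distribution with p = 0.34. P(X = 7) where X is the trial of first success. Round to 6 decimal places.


P = (1-p)^(k-1) * p
(1-p)^(k-1) = 0.66^6 ≈ 0.08265395
P = 0.08265395 * 0.34 ≈ 0.02810234

0.028102


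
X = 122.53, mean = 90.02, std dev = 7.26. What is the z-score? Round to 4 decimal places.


z = (X - mu) / sigma
X - mu = 122.53 - 90.02 = 32.51
z = 32.51 / 7.26 = 3251/726 ≈ 4.477961

4.4780


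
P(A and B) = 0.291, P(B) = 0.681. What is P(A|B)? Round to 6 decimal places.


P(A|B) = P(A and B) / P(B) = 0.291 / 0.681 = 97/227 ≈ 0.42731278

0.427313


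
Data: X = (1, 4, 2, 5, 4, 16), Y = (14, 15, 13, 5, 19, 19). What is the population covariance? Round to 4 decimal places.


Cov = (1/n)*sum((xi-xbar)(yi-ybar))
n = 6, xbar = 32/6 = 16/3 ≈ 5.333333, ybar = 85/6 ≈ 14.166667
sum((xi-xbar)(yi-ybar)) = 155/3 ≈ 51.666667
Cov = 51.666667 / 6 = 155/18 ≈ 8.611111

8.6111


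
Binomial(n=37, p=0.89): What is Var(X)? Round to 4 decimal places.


Var = n*p*(1-p) = 37 * 0.89 * 0.11 = 3.6223

3.6223


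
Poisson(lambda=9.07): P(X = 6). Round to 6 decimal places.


P = e^(-lam) * lam^k / k!
e^(-9.07) ≈ 0.0001150665
lam^k = 9.07^6 ≈ 556728.843703
k! = 6! = 720
P = 0.0001150665 * 556728.843703 / 720 ≈ 0.088973

0.088973


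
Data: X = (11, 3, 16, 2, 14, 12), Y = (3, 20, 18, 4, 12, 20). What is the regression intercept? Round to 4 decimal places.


a = ybar - b*xbar, where b = sum((xi-xbar)(yi-ybar)) / sum((xi-xbar)^2)
n = 6, xbar = 58/6 = 29/3 ≈ 9.666667, ybar = 77/6 ≈ 12.833333
Sxy = sum((xi-xbar)(yi-ybar)) = 158/3 ≈ 52.666667
Sxx = sum((xi-xbar)^2) = 508/3 ≈ 169.333333
b = Sxy / Sxx = 79/254 ≈ 0.311024
a = 12.833333 - 0.311024 * 9.666667 = 1248/127 ≈ 9.826772

9.8268


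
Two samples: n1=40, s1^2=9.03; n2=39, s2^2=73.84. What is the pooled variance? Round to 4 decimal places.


sp^2 = ((n1-1)*s1^2 + (n2-1)*s2^2)/(n1+n2-2)
(n1-1)*s1^2 = 39 * 9.03 = 352.17
(n2-1)*s2^2 = 38 * 73.84 = 2805.92
numerator = 352.17 + 2805.92 = 3158.09
n1+n2-2 = 77
sp^2 = 3158.09 / 77 = 315809/7700 ≈ 41.014156

41.0142


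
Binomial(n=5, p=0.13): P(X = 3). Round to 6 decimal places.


P = C(n,k) * p^k * (1-p)^(n-k)
C(5,3) = 10
p^k = 0.13^3 = 0.002197
(1-p)^(n-k) = 0.87^2 = 0.7569
P = 10 * 0.002197 * 0.7569 ≈ 0.016629

0.016629


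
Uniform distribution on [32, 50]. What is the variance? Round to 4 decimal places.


Var = (b-a)^2 / 12
(b-a)^2 = (50 - 32)^2 = 324
Var = 324/12 = 27

27.0000


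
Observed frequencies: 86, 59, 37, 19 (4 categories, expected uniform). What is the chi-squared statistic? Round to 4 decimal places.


chi2 = sum((O-E)^2/E), E = total/4
total = 201, E = 201/4 = 50.25
(86 - 50.25)^2 / 50.25 = 1278.0625 / 50.25 = 20449/804 ≈ 25.434080
(59 - 50.25)^2 / 50.25 = 76.5625 / 50.25 = 1225/804 ≈ 1.523632
(37 - 50.25)^2 / 50.25 = 175.5625 / 50.25 = 2809/804 ≈ 3.493781
(19 - 50.25)^2 / 50.25 = 976.5625 / 50.25 = 15625/804 ≈ 19.434080
chi2 = 10027/201 ≈ 49.885572

49.8856


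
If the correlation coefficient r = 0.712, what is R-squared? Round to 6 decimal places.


R^2 = r^2 = (0.712)^2 = 0.506944

0.506944


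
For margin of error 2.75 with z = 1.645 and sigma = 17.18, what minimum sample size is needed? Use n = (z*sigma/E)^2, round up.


z*sigma/E = 1.645 * 17.18 / 2.75 ≈ 10.276764
(z*sigma/E)^2 ≈ 105.611871
round up: n = 106

106


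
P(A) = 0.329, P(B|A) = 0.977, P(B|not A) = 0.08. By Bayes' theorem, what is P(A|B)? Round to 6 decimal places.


P(A|B) = P(B|A)*P(A) / P(B), P(B) = P(B|A)*P(A) + P(B|not A)*P(not A)
P(B|A)*P(A) = 0.977 * 0.329 = 0.321433
P(B|not A)*P(not A) = 0.08 * 0.671 = 0.05368
P(B) = 0.321433 + 0.05368 = 0.375113
P(A|B) = 0.321433 / 0.375113 ≈ 0.85689646

0.856896


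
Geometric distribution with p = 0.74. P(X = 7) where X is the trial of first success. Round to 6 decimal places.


P = (1-p)^(k-1) * p
(1-p)^(k-1) = 0.26^6 ≈ 0.0003089158
P = 0.0003089158 * 0.74 ≈ 0.0002285977

0.000229


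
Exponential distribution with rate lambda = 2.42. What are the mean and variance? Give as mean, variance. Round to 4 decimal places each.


mean = 1/lam, var = 1/lam^2
mean = 1 / 2.42 = 50/121 ≈ 0.413223
lam^2 = 2.42^2 = 5.8564
var = 1 / 5.8564 ≈ 0.170753

0.4132, 0.1708


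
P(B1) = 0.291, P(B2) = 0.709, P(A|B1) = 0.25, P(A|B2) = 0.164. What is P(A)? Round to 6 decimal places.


P(A) = P(A|B1)*P(B1) + P(A|B2)*P(B2)
P(A|B1)*P(B1) = 0.25 * 0.291 = 0.07275
P(A|B2)*P(B2) = 0.164 * 0.709 = 0.116276
P(A) = 0.07275 + 0.116276 = 0.189026

0.189026


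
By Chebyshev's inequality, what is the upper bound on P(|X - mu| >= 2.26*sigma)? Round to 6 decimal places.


P <= 1/k^2
k^2 = 2.26^2 = 5.1076
1/k^2 = 1 / 5.1076 ≈ 0.19578667

0.195787


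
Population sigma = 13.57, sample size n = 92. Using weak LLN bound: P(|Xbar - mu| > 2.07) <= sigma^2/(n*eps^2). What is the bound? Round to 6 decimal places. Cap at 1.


bound = min(1, sigma^2/(n*eps^2))
sigma^2 = 13.57^2 = 184.1449
n*eps^2 = 92 * 2.07^2 = 92 * 4.2849 = 394.2108
sigma^2/(n*eps^2) = 184.1449 / 394.2108 = 3481/7452 ≈ 0.46712292

0.467123


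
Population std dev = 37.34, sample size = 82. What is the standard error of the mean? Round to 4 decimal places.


SE = sigma / sqrt(n)
sqrt(82) ≈ 9.055385
SE = 37.34 / 9.055385 ≈ 4.123513

4.1235


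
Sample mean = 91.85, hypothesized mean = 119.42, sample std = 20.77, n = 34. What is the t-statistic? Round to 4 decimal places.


t = (xbar - mu0) / (s/sqrt(n))
xbar - mu0 = 91.85 - 119.42 = -27.57
sqrt(34) ≈ 5.83095189
s/sqrt(n) = 20.77 / 5.83095189 ≈ 3.56202561
t = -27.57 / 3.56202561 ≈ -7.739978

-7.7400


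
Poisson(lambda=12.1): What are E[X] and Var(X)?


E[X] = Var(X) = lambda = 12.1

12.1, 12.1


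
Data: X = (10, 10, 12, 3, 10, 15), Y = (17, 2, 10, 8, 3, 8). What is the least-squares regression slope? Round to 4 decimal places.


b = sum((xi-xbar)(yi-ybar)) / sum((xi-xbar)^2)
n = 6, xbar = 60/6 = 10, ybar = 48/6 = 8
Sxy = sum((xi-xbar)(yi-ybar)) = 4
Sxx = sum((xi-xbar)^2) = 78
b = Sxy / Sxx = 2/39 ≈ 0.051282

0.0513


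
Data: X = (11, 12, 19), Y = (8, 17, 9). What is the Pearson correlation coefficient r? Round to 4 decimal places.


r = sum((xi-xbar)(yi-ybar)) / sqrt(sum((xi-xbar)^2) * sum((yi-ybar)^2))
n = 3, xbar = 42/3 = 14, ybar = 34/3 ≈ 11.333333
Sxy = sum((xi-xbar)(yi-ybar)) = -13
Sxx = sum((xi-xbar)^2) = 38
Syy = sum((yi-ybar)^2) = 146/3 ≈ 48.666667
sqrt(Sxx*Syy) ≈ 43.003876
r = Sxy / sqrt(Sxx*Syy) = -13 / 43.003876 ≈ -0.302298

-0.3023


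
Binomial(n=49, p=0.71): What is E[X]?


E[X] = n*p = 49 * 0.71 = 34.79

34.79


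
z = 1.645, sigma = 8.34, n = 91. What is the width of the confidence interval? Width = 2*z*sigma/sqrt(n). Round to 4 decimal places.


width = 2*z*sigma/sqrt(n)
2*z*sigma = 2 * 1.645 * 8.34 = 27.4386
sqrt(91) ≈ 9.539392
width = 27.4386 / 9.539392 ≈ 2.876347

2.8763


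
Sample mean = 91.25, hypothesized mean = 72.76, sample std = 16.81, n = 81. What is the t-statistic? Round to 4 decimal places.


t = (xbar - mu0) / (s/sqrt(n))
xbar - mu0 = 91.25 - 72.76 = 18.49
sqrt(81) = 9
s/sqrt(n) = 16.81 / 9 = 1681/900 ≈ 1.86777778
t = 18.49 / 1.86777778 = 16641/1681 ≈ 9.899465

9.8995


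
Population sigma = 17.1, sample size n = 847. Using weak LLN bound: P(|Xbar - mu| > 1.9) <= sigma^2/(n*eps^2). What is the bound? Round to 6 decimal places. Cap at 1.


bound = min(1, sigma^2/(n*eps^2))
sigma^2 = 17.1^2 = 292.41
n*eps^2 = 847 * 1.9^2 = 847 * 3.61 = 3057.67
sigma^2/(n*eps^2) = 292.41 / 3057.67 = 81/847 ≈ 0.09563164

0.095632


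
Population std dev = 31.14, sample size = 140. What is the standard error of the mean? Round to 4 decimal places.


SE = sigma / sqrt(n)
sqrt(140) ≈ 11.832160
SE = 31.14 / 11.832160 ≈ 2.631810

2.6318


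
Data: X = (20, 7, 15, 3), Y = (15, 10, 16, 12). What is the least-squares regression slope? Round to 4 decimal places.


b = sum((xi-xbar)(yi-ybar)) / sum((xi-xbar)^2)
n = 4, xbar = 45/4 = 11.25, ybar = 53/4 = 13.25
Sxy = sum((xi-xbar)(yi-ybar)) = 49.75
Sxx = sum((xi-xbar)^2) = 176.75
b = Sxy / Sxx = 199/707 ≈ 0.281471

0.2815


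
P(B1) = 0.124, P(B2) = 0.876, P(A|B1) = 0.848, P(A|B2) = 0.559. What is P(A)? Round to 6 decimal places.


P(A) = P(A|B1)*P(B1) + P(A|B2)*P(B2)
P(A|B1)*P(B1) = 0.848 * 0.124 = 0.105152
P(A|B2)*P(B2) = 0.559 * 0.876 = 0.489684
P(A) = 0.105152 + 0.489684 = 0.594836

0.594836


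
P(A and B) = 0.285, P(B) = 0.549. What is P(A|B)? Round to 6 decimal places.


P(A|B) = P(A and B) / P(B) = 0.285 / 0.549 = 95/183 ≈ 0.51912568

0.519126


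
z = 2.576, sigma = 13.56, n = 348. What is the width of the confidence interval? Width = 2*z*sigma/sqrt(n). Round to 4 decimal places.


width = 2*z*sigma/sqrt(n)
2*z*sigma = 2 * 2.576 * 13.56 = 69.86112
sqrt(348) ≈ 18.654758
width = 69.86112 / 18.654758 ≈ 3.744949

3.7449


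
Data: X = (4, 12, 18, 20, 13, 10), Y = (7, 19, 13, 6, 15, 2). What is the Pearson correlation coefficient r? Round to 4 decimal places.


r = sum((xi-xbar)(yi-ybar)) / sqrt(sum((xi-xbar)^2) * sum((yi-ybar)^2))
n = 6, xbar = 77/6 ≈ 12.833333, ybar = 62/6 = 31/3 ≈ 10.333333
Sxy = sum((xi-xbar)(yi-ybar)) = 88/3 ≈ 29.333333
Sxx = sum((xi-xbar)^2) = 989/6 ≈ 164.833333
Syy = sum((yi-ybar)^2) = 610/3 ≈ 203.333333
sqrt(Sxx*Syy) ≈ 183.074059
r = Sxy / sqrt(Sxx*Syy) = 29.333333 / 183.074059 ≈ 0.160227

0.1602


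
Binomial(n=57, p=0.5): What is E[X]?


E[X] = n*p = 57 * 0.5 = 28.5

28.5


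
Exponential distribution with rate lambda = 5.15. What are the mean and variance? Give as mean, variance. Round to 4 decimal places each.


mean = 1/lam, var = 1/lam^2
mean = 1 / 5.15 = 20/103 ≈ 0.194175
lam^2 = 5.15^2 = 26.5225
var = 1 / 26.5225 ≈ 0.037704

0.1942, 0.0377


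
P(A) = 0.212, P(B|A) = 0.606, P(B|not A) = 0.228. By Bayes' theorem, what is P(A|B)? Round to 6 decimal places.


P(A|B) = P(B|A)*P(A) / P(B), P(B) = P(B|A)*P(A) + P(B|not A)*P(not A)
P(B|A)*P(A) = 0.606 * 0.212 = 0.128472
P(B|not A)*P(not A) = 0.228 * 0.788 = 0.179664
P(B) = 0.128472 + 0.179664 = 0.308136
P(A|B) = 0.128472 / 0.308136 ≈ 0.41693278

0.416933


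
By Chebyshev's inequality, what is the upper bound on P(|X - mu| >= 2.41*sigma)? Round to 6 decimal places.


P <= 1/k^2
k^2 = 2.41^2 = 5.8081
1/k^2 = 1 / 5.8081 ≈ 0.17217334

0.172173


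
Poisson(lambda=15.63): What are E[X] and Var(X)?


E[X] = Var(X) = lambda = 15.63

15.63, 15.63


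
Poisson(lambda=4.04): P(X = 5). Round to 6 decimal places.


P = e^(-lam) * lam^k / k!
e^(-4.04) ≈ 0.01759747
lam^k = 4.04^5 ≈ 1076.234291
k! = 5! = 120
P = 0.01759747 * 1076.234291 / 120 ≈ 0.157825

0.157825


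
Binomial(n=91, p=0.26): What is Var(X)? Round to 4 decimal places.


Var = n*p*(1-p) = 91 * 0.26 * 0.74 = 17.5084

17.5084


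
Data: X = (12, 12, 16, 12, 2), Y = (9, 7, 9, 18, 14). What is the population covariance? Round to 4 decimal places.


Cov = (1/n)*sum((xi-xbar)(yi-ybar))
n = 5, xbar = 54/5 = 10.8, ybar = 57/5 = 11.4
sum((xi-xbar)(yi-ybar)) = -35.6
Cov = -35.6 / 5 = -7.12

-7.1200


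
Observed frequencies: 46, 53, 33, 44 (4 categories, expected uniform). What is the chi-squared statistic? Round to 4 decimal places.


chi2 = sum((O-E)^2/E), E = total/4
total = 176, E = 176/4 = 44
(46 - 44)^2 / 44 = 4 / 44 = 1/11 ≈ 0.090909
(53 - 44)^2 / 44 = 81 / 44 = 81/44 ≈ 1.840909
(33 - 44)^2 / 44 = 121 / 44 = 2.75
(44 - 44)^2 / 44 = 0 / 44 = 0
chi2 = 103/22 ≈ 4.681818

4.6818


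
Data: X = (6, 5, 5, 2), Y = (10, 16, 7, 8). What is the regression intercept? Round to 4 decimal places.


a = ybar - b*xbar, where b = sum((xi-xbar)(yi-ybar)) / sum((xi-xbar)^2)
n = 4, xbar = 18/4 = 4.5, ybar = 41/4 = 10.25
Sxy = sum((xi-xbar)(yi-ybar)) = 6.5
Sxx = sum((xi-xbar)^2) = 9
b = Sxy / Sxx = 13/18 ≈ 0.722222
a = 10.25 - 0.722222 * 4.5 = 7

7.0000


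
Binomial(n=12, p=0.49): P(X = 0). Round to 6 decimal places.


P = C(n,k) * p^k * (1-p)^(n-k)
C(12,0) = 1
p^k = 0.49^0 = 1
(1-p)^(n-k) = 0.51^12 ≈ 0.0003096293
P = 1 * 1 * 0.0003096293 ≈ 0.000310

0.000310


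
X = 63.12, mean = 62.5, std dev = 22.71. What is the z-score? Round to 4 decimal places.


z = (X - mu) / sigma
X - mu = 63.12 - 62.5 = 0.62
z = 0.62 / 22.71 = 62/2271 ≈ 0.027301

0.0273


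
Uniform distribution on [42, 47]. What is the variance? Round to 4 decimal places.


Var = (b-a)^2 / 12
(b-a)^2 = (47 - 42)^2 = 25
Var = 25/12 ≈ 2.083333

2.0833


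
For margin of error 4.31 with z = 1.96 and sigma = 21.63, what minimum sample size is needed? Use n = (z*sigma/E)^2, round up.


z*sigma/E = 1.96 * 21.63 / 4.31 ≈ 9.836381
(z*sigma/E)^2 ≈ 96.754382
round up: n = 97

97


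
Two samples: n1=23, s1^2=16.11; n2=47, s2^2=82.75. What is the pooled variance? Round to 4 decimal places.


sp^2 = ((n1-1)*s1^2 + (n2-1)*s2^2)/(n1+n2-2)
(n1-1)*s1^2 = 22 * 16.11 = 354.42
(n2-1)*s2^2 = 46 * 82.75 = 3806.5
numerator = 354.42 + 3806.5 = 4160.92
n1+n2-2 = 68
sp^2 = 4160.92 / 68 = 61.19

61.1900


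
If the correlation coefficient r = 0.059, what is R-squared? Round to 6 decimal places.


R^2 = r^2 = (0.059)^2 = 0.003481

0.003481


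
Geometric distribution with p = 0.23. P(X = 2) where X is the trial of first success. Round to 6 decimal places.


P = (1-p)^(k-1) * p
(1-p)^(k-1) = 0.77^1 = 0.77
P = 0.77 * 0.23 = 0.1771

0.177100


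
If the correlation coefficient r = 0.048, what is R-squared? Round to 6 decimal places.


R^2 = r^2 = (0.048)^2 = 0.002304

0.002304


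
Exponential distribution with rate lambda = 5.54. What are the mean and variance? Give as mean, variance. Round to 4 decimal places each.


mean = 1/lam, var = 1/lam^2
mean = 1 / 5.54 = 50/277 ≈ 0.180505
lam^2 = 5.54^2 = 30.6916
var = 1 / 30.6916 ≈ 0.032582

0.1805, 0.0326


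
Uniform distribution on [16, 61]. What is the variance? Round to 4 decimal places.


Var = (b-a)^2 / 12
(b-a)^2 = (61 - 16)^2 = 2025
Var = 2025/12 = 168.75

168.7500


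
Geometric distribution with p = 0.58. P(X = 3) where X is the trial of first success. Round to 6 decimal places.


P = (1-p)^(k-1) * p
(1-p)^(k-1) = 0.42^2 = 0.1764
P = 0.1764 * 0.58 = 0.102312

0.102312


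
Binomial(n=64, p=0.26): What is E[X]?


E[X] = n*p = 64 * 0.26 = 16.64

16.64


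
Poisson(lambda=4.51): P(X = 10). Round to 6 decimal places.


P = e^(-lam) * lam^k / k!
e^(-4.51) ≈ 0.01099846
lam^k = 4.51^10 ≈ 3481492.138020
k! = 10! = 3628800
P = 0.01099846 * 3481492.138020 / 3628800 ≈ 0.010552

0.010552


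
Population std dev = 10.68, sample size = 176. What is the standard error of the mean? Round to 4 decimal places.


SE = sigma / sqrt(n)
sqrt(176) ≈ 13.266499
SE = 10.68 / 13.266499 ≈ 0.805035

0.8050


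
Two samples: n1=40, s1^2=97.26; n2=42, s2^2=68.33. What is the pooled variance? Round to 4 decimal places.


sp^2 = ((n1-1)*s1^2 + (n2-1)*s2^2)/(n1+n2-2)
(n1-1)*s1^2 = 39 * 97.26 = 3793.14
(n2-1)*s2^2 = 41 * 68.33 = 2801.53
numerator = 3793.14 + 2801.53 = 6594.67
n1+n2-2 = 80
sp^2 = 6594.67 / 80 = 82.433375

82.4334


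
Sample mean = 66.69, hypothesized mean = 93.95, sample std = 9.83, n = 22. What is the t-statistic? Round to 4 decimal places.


t = (xbar - mu0) / (s/sqrt(n))
xbar - mu0 = 66.69 - 93.95 = -27.26
sqrt(22) ≈ 4.69041576
s/sqrt(n) = 9.83 / 4.69041576 ≈ 2.09576304
t = -27.26 / 2.09576304 ≈ -13.007196

-13.0072


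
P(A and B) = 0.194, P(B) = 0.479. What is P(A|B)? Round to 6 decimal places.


P(A|B) = P(A and B) / P(B) = 0.194 / 0.479 = 194/479 ≈ 0.40501044

0.405010


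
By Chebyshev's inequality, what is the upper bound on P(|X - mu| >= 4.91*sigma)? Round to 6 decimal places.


P <= 1/k^2
k^2 = 4.91^2 = 24.1081
1/k^2 = 1 / 24.1081 ≈ 0.04147983

0.041480


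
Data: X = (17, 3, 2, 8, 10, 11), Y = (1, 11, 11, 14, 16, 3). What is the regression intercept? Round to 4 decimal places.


a = ybar - b*xbar, where b = sum((xi-xbar)(yi-ybar)) / sum((xi-xbar)^2)
n = 6, xbar = 51/6 = 8.5, ybar = 56/6 = 28/3 ≈ 9.333333
Sxy = sum((xi-xbar)(yi-ybar)) = -99
Sxx = sum((xi-xbar)^2) = 153.5
b = Sxy / Sxx = -198/307 ≈ -0.644951
a = 9.333333 - (-0.644951) * 8.5 = 13645/921 ≈ 14.815418

14.8154


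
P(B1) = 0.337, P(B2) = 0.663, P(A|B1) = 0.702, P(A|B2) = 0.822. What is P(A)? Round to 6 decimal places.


P(A) = P(A|B1)*P(B1) + P(A|B2)*P(B2)
P(A|B1)*P(B1) = 0.702 * 0.337 = 0.236574
P(A|B2)*P(B2) = 0.822 * 0.663 = 0.544986
P(A) = 0.236574 + 0.544986 = 0.78156

0.781560


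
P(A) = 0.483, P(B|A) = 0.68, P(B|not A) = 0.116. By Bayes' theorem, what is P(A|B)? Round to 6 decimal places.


P(A|B) = P(B|A)*P(A) / P(B), P(B) = P(B|A)*P(A) + P(B|not A)*P(not A)
P(B|A)*P(A) = 0.68 * 0.483 = 0.32844
P(B|not A)*P(not A) = 0.116 * 0.517 = 0.059972
P(B) = 0.32844 + 0.059972 = 0.388412
P(A|B) = 0.32844 / 0.388412 ≈ 0.84559694

0.845597


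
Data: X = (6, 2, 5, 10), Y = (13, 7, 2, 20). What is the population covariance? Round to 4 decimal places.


Cov = (1/n)*sum((xi-xbar)(yi-ybar))
n = 4, xbar = 23/4 = 5.75, ybar = 42/4 = 10.5
sum((xi-xbar)(yi-ybar)) = 60.5
Cov = 60.5 / 4 = 15.125

15.1250


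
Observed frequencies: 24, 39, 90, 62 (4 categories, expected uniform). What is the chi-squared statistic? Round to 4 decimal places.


chi2 = sum((O-E)^2/E), E = total/4
total = 215, E = 215/4 = 53.75
(24 - 53.75)^2 / 53.75 = 885.0625 / 53.75 = 14161/860 ≈ 16.466279
(39 - 53.75)^2 / 53.75 = 217.5625 / 53.75 = 3481/860 ≈ 4.047674
(90 - 53.75)^2 / 53.75 = 1314.0625 / 53.75 = 4205/172 ≈ 24.447674
(62 - 53.75)^2 / 53.75 = 68.0625 / 53.75 = 1089/860 ≈ 1.266279
chi2 = 9939/215 ≈ 46.227907

46.2279


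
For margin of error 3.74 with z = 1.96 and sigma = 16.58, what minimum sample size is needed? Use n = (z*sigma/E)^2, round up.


z*sigma/E = 1.96 * 16.58 / 3.74 = 40621/4675 ≈ 8.688984
(z*sigma/E)^2 ≈ 75.498442
round up: n = 76

76


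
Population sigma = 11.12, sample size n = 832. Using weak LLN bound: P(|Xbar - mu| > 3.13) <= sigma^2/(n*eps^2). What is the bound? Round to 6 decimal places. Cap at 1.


bound = min(1, sigma^2/(n*eps^2))
sigma^2 = 11.12^2 = 123.6544
n*eps^2 = 832 * 3.13^2 = 832 * 9.7969 = 8151.0208
sigma^2/(n*eps^2) = 123.6544 / 8151.0208 ≈ 0.01517042

0.015170


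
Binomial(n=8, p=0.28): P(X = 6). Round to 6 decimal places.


P = C(n,k) * p^k * (1-p)^(n-k)
C(8,6) = 28
p^k = 0.28^6 ≈ 0.0004818903
(1-p)^(n-k) = 0.72^2 = 0.5184
P = 28 * 0.0004818903 * 0.5184 ≈ 0.006995

0.006995


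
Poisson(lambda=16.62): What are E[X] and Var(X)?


E[X] = Var(X) = lambda = 16.62

16.62, 16.62


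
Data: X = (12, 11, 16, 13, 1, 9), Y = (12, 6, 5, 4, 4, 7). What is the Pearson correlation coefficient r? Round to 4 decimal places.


r = sum((xi-xbar)(yi-ybar)) / sqrt(sum((xi-xbar)^2) * sum((yi-ybar)^2))
n = 6, xbar = 62/6 = 31/3 ≈ 10.333333, ybar = 38/6 = 19/3 ≈ 6.333333
Sxy = sum((xi-xbar)(yi-ybar)) = 49/3 ≈ 16.333333
Sxx = sum((xi-xbar)^2) = 394/3 ≈ 131.333333
Syy = sum((yi-ybar)^2) = 136/3 ≈ 45.333333
sqrt(Sxx*Syy) ≈ 77.160727
r = Sxy / sqrt(Sxx*Syy) = 16.333333 / 77.160727 ≈ 0.211679

0.2117


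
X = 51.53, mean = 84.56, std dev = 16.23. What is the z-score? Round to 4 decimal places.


z = (X - mu) / sigma
X - mu = 51.53 - 84.56 = -33.03
z = -33.03 / 16.23 = -1101/541 ≈ -2.035120

-2.0351


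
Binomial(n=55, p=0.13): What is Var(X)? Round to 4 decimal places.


Var = n*p*(1-p) = 55 * 0.13 * 0.87 = 6.2205

6.2205


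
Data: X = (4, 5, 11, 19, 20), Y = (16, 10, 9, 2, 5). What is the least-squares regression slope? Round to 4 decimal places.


b = sum((xi-xbar)(yi-ybar)) / sum((xi-xbar)^2)
n = 5, xbar = 59/5 = 11.8, ybar = 42/5 = 8.4
Sxy = sum((xi-xbar)(yi-ybar)) = -144.6
Sxx = sum((xi-xbar)^2) = 226.8
b = Sxy / Sxx = -241/378 ≈ -0.637566

-0.6376


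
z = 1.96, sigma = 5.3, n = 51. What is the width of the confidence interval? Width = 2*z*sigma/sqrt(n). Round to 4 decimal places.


width = 2*z*sigma/sqrt(n)
2*z*sigma = 2 * 1.96 * 5.3 = 20.776
sqrt(51) ≈ 7.141428
width = 20.776 / 7.141428 ≈ 2.909222

2.9092


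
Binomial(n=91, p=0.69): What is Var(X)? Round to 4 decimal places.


Var = n*p*(1-p) = 91 * 0.69 * 0.31 = 19.4649

19.4649


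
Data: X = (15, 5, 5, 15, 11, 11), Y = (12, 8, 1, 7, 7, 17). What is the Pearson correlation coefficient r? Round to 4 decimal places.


r = sum((xi-xbar)(yi-ybar)) / sqrt(sum((xi-xbar)^2) * sum((yi-ybar)^2))
n = 6, xbar = 62/6 = 31/3 ≈ 10.333333, ybar = 52/6 = 26/3 ≈ 8.666667
Sxy = sum((xi-xbar)(yi-ybar)) = 170/3 ≈ 56.666667
Sxx = sum((xi-xbar)^2) = 304/3 ≈ 101.333333
Syy = sum((yi-ybar)^2) = 436/3 ≈ 145.333333
sqrt(Sxx*Syy) ≈ 121.355309
r = Sxy / sqrt(Sxx*Syy) = 56.666667 / 121.355309 ≈ 0.466948

0.4669


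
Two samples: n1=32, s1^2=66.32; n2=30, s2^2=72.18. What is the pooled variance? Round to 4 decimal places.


sp^2 = ((n1-1)*s1^2 + (n2-1)*s2^2)/(n1+n2-2)
(n1-1)*s1^2 = 31 * 66.32 = 2055.92
(n2-1)*s2^2 = 29 * 72.18 = 2093.22
numerator = 2055.92 + 2093.22 = 4149.14
n1+n2-2 = 60
sp^2 = 4149.14 / 60 = 207457/3000 ≈ 69.152333

69.1523


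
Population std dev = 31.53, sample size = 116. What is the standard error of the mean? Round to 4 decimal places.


SE = sigma / sqrt(n)
sqrt(116) ≈ 10.770330
SE = 31.53 / 10.770330 ≈ 2.927487

2.9275


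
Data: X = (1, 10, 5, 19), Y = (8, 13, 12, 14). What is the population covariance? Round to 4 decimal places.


Cov = (1/n)*sum((xi-xbar)(yi-ybar))
n = 4, xbar = 35/4 = 8.75, ybar = 47/4 = 11.75
sum((xi-xbar)(yi-ybar)) = 52.75
Cov = 52.75 / 4 = 13.1875

13.1875


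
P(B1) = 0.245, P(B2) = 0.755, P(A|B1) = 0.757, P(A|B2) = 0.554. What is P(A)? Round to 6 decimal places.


P(A) = P(A|B1)*P(B1) + P(A|B2)*P(B2)
P(A|B1)*P(B1) = 0.757 * 0.245 = 0.185465
P(A|B2)*P(B2) = 0.554 * 0.755 = 0.41827
P(A) = 0.185465 + 0.41827 = 0.603735

0.603735


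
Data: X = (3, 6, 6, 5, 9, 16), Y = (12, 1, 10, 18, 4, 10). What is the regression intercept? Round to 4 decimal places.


a = ybar - b*xbar, where b = sum((xi-xbar)(yi-ybar)) / sum((xi-xbar)^2)
n = 6, xbar = 45/6 = 7.5, ybar = 55/6 ≈ 9.166667
Sxy = sum((xi-xbar)(yi-ybar)) = -24.5
Sxx = sum((xi-xbar)^2) = 105.5
b = Sxy / Sxx = -49/211 ≈ -0.232227
a = 9.166667 - (-0.232227) * 7.5 = 6905/633 ≈ 10.908373

10.9084


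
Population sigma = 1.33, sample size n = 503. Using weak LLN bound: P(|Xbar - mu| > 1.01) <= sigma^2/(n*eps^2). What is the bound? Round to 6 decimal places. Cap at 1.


bound = min(1, sigma^2/(n*eps^2))
sigma^2 = 1.33^2 = 1.7689
n*eps^2 = 503 * 1.01^2 = 503 * 1.0201 = 513.1103
sigma^2/(n*eps^2) = 1.7689 / 513.1103 ≈ 0.00344741

0.003447


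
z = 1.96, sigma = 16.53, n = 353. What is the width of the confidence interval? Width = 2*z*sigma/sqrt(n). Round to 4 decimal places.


width = 2*z*sigma/sqrt(n)
2*z*sigma = 2 * 1.96 * 16.53 = 64.7976
sqrt(353) ≈ 18.788294
width = 64.7976 / 18.788294 ≈ 3.448828

3.4488


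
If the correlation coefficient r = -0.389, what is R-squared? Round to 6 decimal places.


R^2 = r^2 = (-0.389)^2 = 0.151321

0.151321


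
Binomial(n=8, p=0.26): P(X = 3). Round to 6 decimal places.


P = C(n,k) * p^k * (1-p)^(n-k)
C(8,3) = 56
p^k = 0.26^3 = 0.017576
(1-p)^(n-k) = 0.74^5 ≈ 0.2219007
P = 56 * 0.017576 * 0.2219007 ≈ 0.218407

0.218407


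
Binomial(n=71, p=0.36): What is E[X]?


E[X] = n*p = 71 * 0.36 = 25.56

25.56


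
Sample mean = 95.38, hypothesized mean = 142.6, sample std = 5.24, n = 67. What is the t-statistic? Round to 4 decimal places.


t = (xbar - mu0) / (s/sqrt(n))
xbar - mu0 = 95.38 - 142.6 = -47.22
sqrt(67) ≈ 8.18535277
s/sqrt(n) = 5.24 / 8.18535277 ≈ 0.64016789
t = -47.22 / 0.64016789 ≈ -73.761900

-73.7619


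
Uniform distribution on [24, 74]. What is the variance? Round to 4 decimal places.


Var = (b-a)^2 / 12
(b-a)^2 = (74 - 24)^2 = 2500
Var = 2500/12 ≈ 208.333333

208.3333


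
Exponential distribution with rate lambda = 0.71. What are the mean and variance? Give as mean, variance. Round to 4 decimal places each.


mean = 1/lam, var = 1/lam^2
mean = 1 / 0.71 = 100/71 ≈ 1.408451
lam^2 = 0.71^2 = 0.5041
var = 1 / 0.5041 = 10000/5041 ≈ 1.983733

1.4085, 1.9837


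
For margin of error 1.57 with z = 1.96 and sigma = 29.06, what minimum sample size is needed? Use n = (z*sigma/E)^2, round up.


z*sigma/E = 1.96 * 29.06 / 1.57 = 142394/3925 ≈ 36.278726
(z*sigma/E)^2 ≈ 1316.145969
round up: n = 1317

1317


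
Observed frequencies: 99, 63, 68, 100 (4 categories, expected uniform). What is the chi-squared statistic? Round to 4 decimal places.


chi2 = sum((O-E)^2/E), E = total/4
total = 330, E = 330/4 = 82.5
(99 - 82.5)^2 / 82.5 = 272.25 / 82.5 = 3.3
(63 - 82.5)^2 / 82.5 = 380.25 / 82.5 = 507/110 ≈ 4.609091
(68 - 82.5)^2 / 82.5 = 210.25 / 82.5 = 841/330 ≈ 2.548485
(100 - 82.5)^2 / 82.5 = 306.25 / 82.5 = 245/66 ≈ 3.712121
chi2 = 2338/165 ≈ 14.169697

14.1697


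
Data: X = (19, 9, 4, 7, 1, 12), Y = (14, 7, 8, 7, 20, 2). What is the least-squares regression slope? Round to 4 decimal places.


b = sum((xi-xbar)(yi-ybar)) / sum((xi-xbar)^2)
n = 6, xbar = 52/6 = 26/3 ≈ 8.666667, ybar = 58/6 = 29/3 ≈ 9.666667
Sxy = sum((xi-xbar)(yi-ybar)) = -146/3 ≈ -48.666667
Sxx = sum((xi-xbar)^2) = 604/3 ≈ 201.333333
b = Sxy / Sxx = -73/302 ≈ -0.241722

-0.2417


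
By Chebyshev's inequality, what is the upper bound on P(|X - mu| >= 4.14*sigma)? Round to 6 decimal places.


P <= 1/k^2
k^2 = 4.14^2 = 17.1396
1/k^2 = 1 / 17.1396 ≈ 0.05834442

0.058344


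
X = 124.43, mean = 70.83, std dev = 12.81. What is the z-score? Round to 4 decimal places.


z = (X - mu) / sigma
X - mu = 124.43 - 70.83 = 53.6
z = 53.6 / 12.81 = 5360/1281 ≈ 4.184231

4.1842


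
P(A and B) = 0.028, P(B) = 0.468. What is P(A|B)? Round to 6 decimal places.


P(A|B) = P(A and B) / P(B) = 0.028 / 0.468 = 7/117 ≈ 0.05982906

0.059829


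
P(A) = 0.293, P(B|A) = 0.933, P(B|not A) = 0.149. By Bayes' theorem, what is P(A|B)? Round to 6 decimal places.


P(A|B) = P(B|A)*P(A) / P(B), P(B) = P(B|A)*P(A) + P(B|not A)*P(not A)
P(B|A)*P(A) = 0.933 * 0.293 = 0.273369
P(B|not A)*P(not A) = 0.149 * 0.707 = 0.105343
P(B) = 0.273369 + 0.105343 = 0.378712
P(A|B) = 0.273369 / 0.378712 ≈ 0.72183876

0.721839


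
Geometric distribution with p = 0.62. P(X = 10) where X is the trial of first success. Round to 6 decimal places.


P = (1-p)^(k-1) * p
(1-p)^(k-1) = 0.38^9 ≈ 0.0001652161
P = 0.0001652161 * 0.62 ≈ 0.0001024340

0.000102


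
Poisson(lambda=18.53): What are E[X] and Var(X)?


E[X] = Var(X) = lambda = 18.53

18.53, 18.53


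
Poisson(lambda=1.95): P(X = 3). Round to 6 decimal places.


P = e^(-lam) * lam^k / k!
e^(-1.95) ≈ 0.1422741
lam^k = 1.95^3 = 7.414875
k! = 3! = 6
P = 0.1422741 * 7.414875 / 6 ≈ 0.175824

0.175824


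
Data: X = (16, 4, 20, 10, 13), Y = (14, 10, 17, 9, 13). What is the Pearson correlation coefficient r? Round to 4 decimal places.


r = sum((xi-xbar)(yi-ybar)) / sqrt(sum((xi-xbar)^2) * sum((yi-ybar)^2))
n = 5, xbar = 63/5 = 12.6, ybar = 63/5 = 12.6
Sxy = sum((xi-xbar)(yi-ybar)) = 69.2
Sxx = sum((xi-xbar)^2) = 147.2
Syy = sum((yi-ybar)^2) = 41.2
sqrt(Sxx*Syy) ≈ 77.875799
r = Sxy / sqrt(Sxx*Syy) = 69.2 / 77.875799 ≈ 0.888594

0.8886


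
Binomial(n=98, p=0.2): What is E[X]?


E[X] = n*p = 98 * 0.2 = 19.6

19.6


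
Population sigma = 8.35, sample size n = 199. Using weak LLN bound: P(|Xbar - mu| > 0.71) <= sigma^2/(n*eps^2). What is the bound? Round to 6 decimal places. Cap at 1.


bound = min(1, sigma^2/(n*eps^2))
sigma^2 = 8.35^2 = 69.7225
n*eps^2 = 199 * 0.71^2 = 199 * 0.5041 = 100.3159
sigma^2/(n*eps^2) = 69.7225 / 100.3159 ≈ 0.69502940

0.695029


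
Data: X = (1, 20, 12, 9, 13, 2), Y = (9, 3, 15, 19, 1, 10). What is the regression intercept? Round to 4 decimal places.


a = ybar - b*xbar, where b = sum((xi-xbar)(yi-ybar)) / sum((xi-xbar)^2)
n = 6, xbar = 57/6 = 9.5, ybar = 57/6 = 9.5
Sxy = sum((xi-xbar)(yi-ybar)) = -88.5
Sxx = sum((xi-xbar)^2) = 257.5
b = Sxy / Sxx = -177/515 ≈ -0.343689
a = 9.5 - (-0.343689) * 9.5 = 6574/515 ≈ 12.765049

12.7650


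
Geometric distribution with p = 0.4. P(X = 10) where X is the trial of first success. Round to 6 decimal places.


P = (1-p)^(k-1) * p
(1-p)^(k-1) = 0.6^9 ≈ 0.01007770
P = 0.01007770 * 0.4 ≈ 0.004031078

0.004031


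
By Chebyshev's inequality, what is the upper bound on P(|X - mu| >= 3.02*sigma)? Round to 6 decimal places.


P <= 1/k^2
k^2 = 3.02^2 = 9.1204
1/k^2 = 1 / 9.1204 ≈ 0.10964431

0.109644


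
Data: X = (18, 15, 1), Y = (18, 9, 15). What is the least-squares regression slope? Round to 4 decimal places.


b = sum((xi-xbar)(yi-ybar)) / sum((xi-xbar)^2)
n = 3, xbar = 34/3 ≈ 11.333333, ybar = 42/3 = 14
Sxy = sum((xi-xbar)(yi-ybar)) = -2
Sxx = sum((xi-xbar)^2) = 494/3 ≈ 164.666667
b = Sxy / Sxx = -3/247 ≈ -0.012146

-0.0121


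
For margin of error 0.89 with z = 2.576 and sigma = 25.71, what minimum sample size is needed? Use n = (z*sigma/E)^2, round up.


z*sigma/E = 2.576 * 25.71 / 0.89 ≈ 74.414562
(z*sigma/E)^2 ≈ 5537.527008
round up: n = 5538

5538


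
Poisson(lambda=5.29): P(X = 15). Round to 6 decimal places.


P = e^(-lam) * lam^k / k!
e^(-5.29) ≈ 0.005041760
lam^k = 5.29^15 ≈ 71094348791.151363
k! = 15! = 1307674368000
P = 0.005041760 * 71094348791.151363 / 1307674368000 ≈ 0.000274

0.000274


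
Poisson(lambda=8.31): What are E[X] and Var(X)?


E[X] = Var(X) = lambda = 8.31

8.31, 8.31


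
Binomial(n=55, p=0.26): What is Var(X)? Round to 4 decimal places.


Var = n*p*(1-p) = 55 * 0.26 * 0.74 = 10.582

10.5820


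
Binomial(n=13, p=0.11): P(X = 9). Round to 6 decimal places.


P = C(n,k) * p^k * (1-p)^(n-k)
C(13,9) = 715
p^k = 0.11^9 ≈ 0.000000002357948
(1-p)^(n-k) = 0.89^4 ≈ 0.6274224
P = 715 * 0.000000002357948 * 0.6274224 ≈ 0.000001

0.000001


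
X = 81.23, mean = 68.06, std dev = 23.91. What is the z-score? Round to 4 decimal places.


z = (X - mu) / sigma
X - mu = 81.23 - 68.06 = 13.17
z = 13.17 / 23.91 = 439/797 ≈ 0.550816

0.5508


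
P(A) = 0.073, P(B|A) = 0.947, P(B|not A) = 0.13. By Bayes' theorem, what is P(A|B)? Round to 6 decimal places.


P(A|B) = P(B|A)*P(A) / P(B), P(B) = P(B|A)*P(A) + P(B|not A)*P(not A)
P(B|A)*P(A) = 0.947 * 0.073 = 0.069131
P(B|not A)*P(not A) = 0.13 * 0.927 = 0.12051
P(B) = 0.069131 + 0.12051 = 0.189641
P(A|B) = 0.069131 / 0.189641 ≈ 0.36453615

0.364536


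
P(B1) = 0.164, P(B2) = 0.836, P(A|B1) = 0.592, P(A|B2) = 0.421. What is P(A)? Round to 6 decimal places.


P(A) = P(A|B1)*P(B1) + P(A|B2)*P(B2)
P(A|B1)*P(B1) = 0.592 * 0.164 = 0.097088
P(A|B2)*P(B2) = 0.421 * 0.836 = 0.351956
P(A) = 0.097088 + 0.351956 = 0.449044

0.449044


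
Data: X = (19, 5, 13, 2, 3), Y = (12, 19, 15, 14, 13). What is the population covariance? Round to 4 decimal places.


Cov = (1/n)*sum((xi-xbar)(yi-ybar))
n = 5, xbar = 42/5 = 8.4, ybar = 73/5 = 14.6
sum((xi-xbar)(yi-ybar)) = -28.2
Cov = -28.2 / 5 = -5.64

-5.6400
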